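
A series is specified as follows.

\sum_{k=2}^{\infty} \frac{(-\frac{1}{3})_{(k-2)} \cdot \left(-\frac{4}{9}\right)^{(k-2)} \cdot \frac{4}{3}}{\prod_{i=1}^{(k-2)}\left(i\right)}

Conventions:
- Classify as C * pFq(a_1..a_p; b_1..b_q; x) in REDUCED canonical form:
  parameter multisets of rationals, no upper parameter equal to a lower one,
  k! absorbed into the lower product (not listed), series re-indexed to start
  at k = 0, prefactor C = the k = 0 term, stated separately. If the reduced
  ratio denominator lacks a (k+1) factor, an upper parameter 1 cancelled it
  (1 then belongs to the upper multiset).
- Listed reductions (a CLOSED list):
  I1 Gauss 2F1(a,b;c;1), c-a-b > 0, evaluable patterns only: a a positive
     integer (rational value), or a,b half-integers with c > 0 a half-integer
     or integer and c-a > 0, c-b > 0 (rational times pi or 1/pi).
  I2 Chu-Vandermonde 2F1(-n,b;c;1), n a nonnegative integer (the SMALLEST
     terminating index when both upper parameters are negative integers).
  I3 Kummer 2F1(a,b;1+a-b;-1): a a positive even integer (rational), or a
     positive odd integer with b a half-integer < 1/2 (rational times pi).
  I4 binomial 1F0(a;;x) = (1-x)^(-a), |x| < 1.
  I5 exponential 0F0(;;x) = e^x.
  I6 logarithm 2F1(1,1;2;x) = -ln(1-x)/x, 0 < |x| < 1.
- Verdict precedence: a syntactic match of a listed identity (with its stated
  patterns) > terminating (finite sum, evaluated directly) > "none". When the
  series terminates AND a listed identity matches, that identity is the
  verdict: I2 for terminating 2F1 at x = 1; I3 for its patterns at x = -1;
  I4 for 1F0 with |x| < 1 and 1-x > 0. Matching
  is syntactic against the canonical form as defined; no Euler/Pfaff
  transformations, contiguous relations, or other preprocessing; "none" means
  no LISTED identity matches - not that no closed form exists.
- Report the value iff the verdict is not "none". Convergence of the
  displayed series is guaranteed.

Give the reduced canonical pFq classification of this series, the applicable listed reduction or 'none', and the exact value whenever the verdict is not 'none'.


At argument -\frac{4}{9}: a 1F0 with upper {-\frac{1}{3}}, lower {-}, scaled by C = \frac{4}{3}. Verdict: the I4 binomial reduction matches (the 1F0 binomial series: exponent 1/3, x = -\frac{4}{9}). Hence: \frac{4}{3} \cdot \left(\frac{13}{9}\right)^{\frac{1}{3}}.

The tell: from the first term \frac{4}{3}: the product of the first k integers (prefactor 4/3) is k!.
Ratio: r(k) = -\frac{4}{9} * (k-\frac{1}{3}) / [(k+1)] ; factor over Q: parameters, x = -\frac{4}{9}, and C = \frac{4}{3}.


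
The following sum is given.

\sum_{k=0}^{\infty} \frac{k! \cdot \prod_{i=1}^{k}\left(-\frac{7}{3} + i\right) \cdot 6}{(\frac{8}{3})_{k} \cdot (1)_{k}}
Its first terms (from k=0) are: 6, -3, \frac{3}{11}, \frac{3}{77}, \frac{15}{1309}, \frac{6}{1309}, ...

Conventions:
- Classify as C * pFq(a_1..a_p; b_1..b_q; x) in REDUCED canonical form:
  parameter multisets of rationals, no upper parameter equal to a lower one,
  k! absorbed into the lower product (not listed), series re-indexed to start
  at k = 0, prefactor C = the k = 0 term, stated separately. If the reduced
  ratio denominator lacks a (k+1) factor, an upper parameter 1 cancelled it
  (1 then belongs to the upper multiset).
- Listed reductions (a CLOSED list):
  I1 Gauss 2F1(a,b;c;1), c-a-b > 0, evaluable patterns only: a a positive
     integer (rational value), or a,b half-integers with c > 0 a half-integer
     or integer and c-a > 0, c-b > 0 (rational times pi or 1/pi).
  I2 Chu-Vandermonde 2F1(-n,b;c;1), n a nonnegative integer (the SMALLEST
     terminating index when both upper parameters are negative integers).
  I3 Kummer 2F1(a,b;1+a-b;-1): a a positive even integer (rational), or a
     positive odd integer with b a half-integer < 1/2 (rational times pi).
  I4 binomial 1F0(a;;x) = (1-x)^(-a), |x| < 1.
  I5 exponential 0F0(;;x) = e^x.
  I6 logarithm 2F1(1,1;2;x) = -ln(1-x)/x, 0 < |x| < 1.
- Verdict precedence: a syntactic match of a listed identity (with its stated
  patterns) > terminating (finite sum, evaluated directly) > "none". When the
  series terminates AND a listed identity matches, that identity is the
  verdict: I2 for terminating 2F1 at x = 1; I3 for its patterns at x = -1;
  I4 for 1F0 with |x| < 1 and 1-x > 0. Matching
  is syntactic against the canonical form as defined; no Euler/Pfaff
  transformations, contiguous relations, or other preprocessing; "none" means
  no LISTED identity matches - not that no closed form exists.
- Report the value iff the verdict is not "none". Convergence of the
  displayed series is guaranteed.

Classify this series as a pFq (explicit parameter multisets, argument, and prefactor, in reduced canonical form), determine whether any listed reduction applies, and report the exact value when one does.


Classification (C = 6): 2F1 with upper {-\frac{4}{3}, 1}, lower {\frac{8}{3}}, argument x = 1. Verdict at x = 1: the Gauss summation I1 matches (x = 1: the Gamma ratio telescopes since c-a-b = 3 > 0 and a = 1 in Z>0). Exact value: \frac{10}{3}.

Key step: t_0 being 6, (1)_k (prefactor 6) is k! itself.
Consecutive-term ratio: r(k) = 1 * (k-\frac{4}{3}) (k+1) / [(k+\frac{8}{3}) (k+1)] - poly over poly, x = 1 from leading terms; C = 6 at k = 0.


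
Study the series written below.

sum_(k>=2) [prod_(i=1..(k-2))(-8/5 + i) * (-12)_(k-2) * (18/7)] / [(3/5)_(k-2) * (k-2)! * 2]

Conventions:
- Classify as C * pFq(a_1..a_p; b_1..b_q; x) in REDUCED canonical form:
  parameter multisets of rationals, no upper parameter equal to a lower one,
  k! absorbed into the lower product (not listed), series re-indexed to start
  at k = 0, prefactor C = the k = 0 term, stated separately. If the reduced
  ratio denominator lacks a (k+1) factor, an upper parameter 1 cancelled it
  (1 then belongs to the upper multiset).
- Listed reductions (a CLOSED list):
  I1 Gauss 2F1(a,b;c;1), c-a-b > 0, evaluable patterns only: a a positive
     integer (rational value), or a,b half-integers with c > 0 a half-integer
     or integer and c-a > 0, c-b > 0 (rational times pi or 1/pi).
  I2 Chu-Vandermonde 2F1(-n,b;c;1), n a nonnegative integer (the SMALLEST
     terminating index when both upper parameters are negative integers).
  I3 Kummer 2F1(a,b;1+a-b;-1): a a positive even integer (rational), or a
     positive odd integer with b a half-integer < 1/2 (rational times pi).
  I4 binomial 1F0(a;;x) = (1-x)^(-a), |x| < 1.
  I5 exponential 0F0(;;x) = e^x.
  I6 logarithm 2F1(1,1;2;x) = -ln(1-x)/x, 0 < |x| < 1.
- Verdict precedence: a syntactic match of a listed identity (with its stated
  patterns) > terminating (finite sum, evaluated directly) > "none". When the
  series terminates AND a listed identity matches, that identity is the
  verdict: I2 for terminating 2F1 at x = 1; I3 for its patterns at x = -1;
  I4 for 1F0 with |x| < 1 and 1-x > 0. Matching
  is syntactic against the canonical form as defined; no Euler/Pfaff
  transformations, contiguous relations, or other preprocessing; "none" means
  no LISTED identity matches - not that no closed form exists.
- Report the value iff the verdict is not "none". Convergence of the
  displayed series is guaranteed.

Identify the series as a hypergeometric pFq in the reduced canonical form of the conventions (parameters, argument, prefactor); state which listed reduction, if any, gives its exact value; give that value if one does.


Prefactor 9/7, argument 1: 2F1 with upper {-12, -3/5} over lower {3/5}. Verdict: this is Chu-Vandermonde (I2) (terminating 2F1 at x = 1 with n = 12, b = -3/5, c = 3/5). Hence: 11862243/1255729.

Key step: x = 1 and the constant factors (C = 9/7, x = 1) combine into one prefactor.
Term ratio: r(k) = 1 * (k-12) (k-3/5) / [(k+3/5) (k+1)] - poly over poly, x = 1 from leading terms; C = 9/7 at k = 0.


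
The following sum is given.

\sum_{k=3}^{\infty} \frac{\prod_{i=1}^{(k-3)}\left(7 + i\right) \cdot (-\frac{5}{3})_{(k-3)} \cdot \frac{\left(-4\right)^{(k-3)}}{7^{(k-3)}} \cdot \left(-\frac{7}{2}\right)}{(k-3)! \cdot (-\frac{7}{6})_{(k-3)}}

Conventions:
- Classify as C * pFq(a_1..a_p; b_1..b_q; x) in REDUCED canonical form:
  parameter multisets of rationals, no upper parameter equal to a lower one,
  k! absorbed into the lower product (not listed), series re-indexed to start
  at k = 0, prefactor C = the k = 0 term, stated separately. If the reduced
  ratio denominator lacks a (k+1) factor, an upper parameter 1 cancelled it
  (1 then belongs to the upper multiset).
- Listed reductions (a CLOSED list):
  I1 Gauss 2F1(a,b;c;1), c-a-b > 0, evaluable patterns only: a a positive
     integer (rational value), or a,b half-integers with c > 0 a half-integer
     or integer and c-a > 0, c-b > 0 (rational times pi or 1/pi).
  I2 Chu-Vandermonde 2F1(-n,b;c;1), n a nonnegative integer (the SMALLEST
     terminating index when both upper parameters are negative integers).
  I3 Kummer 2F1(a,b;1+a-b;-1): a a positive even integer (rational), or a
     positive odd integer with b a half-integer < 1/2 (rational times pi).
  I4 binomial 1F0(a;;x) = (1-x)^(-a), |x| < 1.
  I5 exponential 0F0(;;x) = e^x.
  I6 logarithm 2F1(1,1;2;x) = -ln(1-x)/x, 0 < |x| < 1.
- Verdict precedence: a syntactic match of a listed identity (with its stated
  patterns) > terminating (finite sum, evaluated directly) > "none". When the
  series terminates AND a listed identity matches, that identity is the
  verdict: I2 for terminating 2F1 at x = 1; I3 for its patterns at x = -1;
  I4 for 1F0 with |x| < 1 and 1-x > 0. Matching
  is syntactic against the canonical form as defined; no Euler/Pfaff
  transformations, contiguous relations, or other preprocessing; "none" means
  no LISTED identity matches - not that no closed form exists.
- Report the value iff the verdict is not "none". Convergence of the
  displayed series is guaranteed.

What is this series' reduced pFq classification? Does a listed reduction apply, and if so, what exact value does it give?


The series (x = -\frac{4}{7}) is 2F1: upper {-\frac{5}{3}, 8}, lower {-\frac{7}{6}}, prefactor -\frac{7}{2}. Verdict: none. Every listed pattern misses the 2F1 form at -\frac{4}{7}, upper {-\frac{5}{3}, 8}.

The tell: from the first term -\frac{7}{2}: the two geometric factors (C = -7/2) combine into one argument.
Term ratio: r(k) = -\frac{4}{7} * (k-\frac{5}{3}) (k+8) / [(k-\frac{7}{6}) (k+1)] - rational in k. x = -\frac{4}{7}; t_0 = -\frac{7}{2}; negate the roots.


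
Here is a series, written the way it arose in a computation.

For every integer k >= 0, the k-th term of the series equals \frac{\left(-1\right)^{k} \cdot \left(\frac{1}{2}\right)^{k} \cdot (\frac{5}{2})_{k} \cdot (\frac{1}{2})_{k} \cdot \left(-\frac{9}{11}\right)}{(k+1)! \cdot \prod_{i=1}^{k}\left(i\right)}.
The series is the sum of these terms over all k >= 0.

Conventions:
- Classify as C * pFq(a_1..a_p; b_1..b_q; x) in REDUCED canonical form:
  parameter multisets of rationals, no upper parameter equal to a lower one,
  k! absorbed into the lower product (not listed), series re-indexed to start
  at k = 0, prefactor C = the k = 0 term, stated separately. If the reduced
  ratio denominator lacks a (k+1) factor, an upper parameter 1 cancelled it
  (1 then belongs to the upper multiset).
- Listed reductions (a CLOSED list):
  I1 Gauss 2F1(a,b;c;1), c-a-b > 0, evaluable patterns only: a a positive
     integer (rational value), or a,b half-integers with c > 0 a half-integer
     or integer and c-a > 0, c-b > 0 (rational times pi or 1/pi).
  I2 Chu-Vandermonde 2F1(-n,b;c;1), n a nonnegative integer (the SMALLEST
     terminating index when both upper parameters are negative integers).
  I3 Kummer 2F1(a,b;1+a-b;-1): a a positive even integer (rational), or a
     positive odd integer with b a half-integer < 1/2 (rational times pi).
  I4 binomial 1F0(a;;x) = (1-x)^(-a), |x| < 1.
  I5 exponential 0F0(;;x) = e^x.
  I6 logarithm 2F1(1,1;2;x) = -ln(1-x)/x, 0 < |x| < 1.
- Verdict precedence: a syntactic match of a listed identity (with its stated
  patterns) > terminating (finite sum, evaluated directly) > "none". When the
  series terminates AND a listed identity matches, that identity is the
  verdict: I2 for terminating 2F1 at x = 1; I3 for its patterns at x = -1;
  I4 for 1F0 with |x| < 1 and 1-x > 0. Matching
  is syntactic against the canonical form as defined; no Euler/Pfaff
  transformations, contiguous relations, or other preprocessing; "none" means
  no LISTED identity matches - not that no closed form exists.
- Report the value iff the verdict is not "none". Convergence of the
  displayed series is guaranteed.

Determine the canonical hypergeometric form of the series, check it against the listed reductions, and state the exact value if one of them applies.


x = -\frac{1}{2} here; the reduced form reads 2F1, upper {\frac{1}{2}, \frac{5}{2}}, lower {2}, C = -\frac{9}{11}. Verdict: none. No listed pattern accepts 2F1(\frac{1}{2}, \frac{5}{2}; 2; -\frac{1}{2}).

Structural cue: t_0 being -\frac{9}{11}, the denominator's factorial ratio (C = -9/11, x = -1/2) is a lower Pochhammer.
Adjacent-term ratio: r(k) = -\frac{1}{2} * (k+\frac{1}{2}) (k+\frac{5}{2}) / [(k+2) (k+1)] - rational in k. x = -\frac{1}{2}; t_0 = -\frac{9}{11}; negate the roots.


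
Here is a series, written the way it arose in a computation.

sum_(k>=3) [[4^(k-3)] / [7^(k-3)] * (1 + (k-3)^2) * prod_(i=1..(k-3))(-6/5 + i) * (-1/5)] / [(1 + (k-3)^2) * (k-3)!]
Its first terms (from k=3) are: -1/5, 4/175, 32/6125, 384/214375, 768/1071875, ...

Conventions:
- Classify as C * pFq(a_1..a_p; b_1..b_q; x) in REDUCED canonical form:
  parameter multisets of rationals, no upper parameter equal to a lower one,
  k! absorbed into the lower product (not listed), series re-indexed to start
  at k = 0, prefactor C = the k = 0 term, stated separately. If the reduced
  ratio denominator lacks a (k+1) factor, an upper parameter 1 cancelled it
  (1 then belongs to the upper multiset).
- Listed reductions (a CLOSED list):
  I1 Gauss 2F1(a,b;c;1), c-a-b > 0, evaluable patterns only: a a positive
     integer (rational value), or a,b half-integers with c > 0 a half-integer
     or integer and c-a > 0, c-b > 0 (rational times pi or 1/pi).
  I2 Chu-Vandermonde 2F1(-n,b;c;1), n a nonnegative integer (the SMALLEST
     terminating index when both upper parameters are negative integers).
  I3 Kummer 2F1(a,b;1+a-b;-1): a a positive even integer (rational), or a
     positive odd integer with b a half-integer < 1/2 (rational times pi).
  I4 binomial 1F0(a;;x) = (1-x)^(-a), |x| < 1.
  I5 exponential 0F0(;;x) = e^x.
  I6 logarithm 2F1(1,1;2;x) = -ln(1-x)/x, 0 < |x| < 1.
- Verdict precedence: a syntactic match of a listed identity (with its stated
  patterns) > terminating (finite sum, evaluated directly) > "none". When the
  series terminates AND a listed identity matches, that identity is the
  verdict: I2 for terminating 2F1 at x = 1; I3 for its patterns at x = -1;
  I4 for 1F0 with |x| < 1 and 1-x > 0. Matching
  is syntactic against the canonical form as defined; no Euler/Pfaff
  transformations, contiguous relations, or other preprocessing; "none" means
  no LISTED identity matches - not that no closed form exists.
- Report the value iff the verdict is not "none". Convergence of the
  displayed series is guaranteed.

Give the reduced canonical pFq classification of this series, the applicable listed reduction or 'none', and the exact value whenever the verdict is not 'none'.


x = 4/7 here; the reduced form reads 1F0, upper {-1/5}, lower {-}, C = -1/5. Verdict (x = 4/7): the binomial series (I4) applies (the 1F0 binomial series: exponent 1/5, x = 4/7). Its exact value is (-1/5) * (3/7)^(1/5).

Key observation: from the first term -1/5: k^2 + 1 divides numerator and denominator alike; C = -1/5, x = 4/7 after cancelling.
Term ratio: r(k) = (4/7) * (k-1/5) / [(k+1)] ; factor over Q: parameters, x = (4/7), and C = -1/5.


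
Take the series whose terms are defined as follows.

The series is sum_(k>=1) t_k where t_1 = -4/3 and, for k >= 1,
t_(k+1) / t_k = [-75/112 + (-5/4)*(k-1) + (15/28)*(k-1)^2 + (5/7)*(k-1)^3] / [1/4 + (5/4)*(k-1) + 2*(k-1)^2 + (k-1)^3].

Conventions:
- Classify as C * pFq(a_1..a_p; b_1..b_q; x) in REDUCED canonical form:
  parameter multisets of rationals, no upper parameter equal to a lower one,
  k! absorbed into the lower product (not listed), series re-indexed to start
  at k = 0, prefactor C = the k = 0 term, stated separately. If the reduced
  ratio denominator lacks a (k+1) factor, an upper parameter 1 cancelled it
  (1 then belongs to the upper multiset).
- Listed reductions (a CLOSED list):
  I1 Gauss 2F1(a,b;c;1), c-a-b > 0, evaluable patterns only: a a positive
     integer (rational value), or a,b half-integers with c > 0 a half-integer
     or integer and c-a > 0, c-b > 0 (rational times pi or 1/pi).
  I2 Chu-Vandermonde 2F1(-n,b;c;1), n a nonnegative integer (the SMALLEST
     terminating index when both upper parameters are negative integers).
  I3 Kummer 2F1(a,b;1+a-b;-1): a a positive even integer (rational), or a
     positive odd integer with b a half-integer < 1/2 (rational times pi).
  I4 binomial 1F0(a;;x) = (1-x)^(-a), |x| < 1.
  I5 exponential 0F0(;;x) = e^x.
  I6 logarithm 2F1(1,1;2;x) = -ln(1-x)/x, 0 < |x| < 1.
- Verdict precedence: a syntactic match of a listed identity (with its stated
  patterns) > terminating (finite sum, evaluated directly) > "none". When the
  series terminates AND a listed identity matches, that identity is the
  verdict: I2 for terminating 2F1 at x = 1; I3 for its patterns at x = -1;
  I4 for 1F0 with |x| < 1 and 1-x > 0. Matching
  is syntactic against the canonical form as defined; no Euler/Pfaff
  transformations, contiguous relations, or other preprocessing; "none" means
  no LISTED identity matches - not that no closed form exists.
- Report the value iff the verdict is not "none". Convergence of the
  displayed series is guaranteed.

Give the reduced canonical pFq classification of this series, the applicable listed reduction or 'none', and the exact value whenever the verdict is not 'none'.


Prefactor -4/3, argument 5/7: 2F1 with upper {-5/4, 3/2} over lower {1/2}. Verdict: none - at argument 5/7 the multisets {-5/4, 3/2} ; {1/2} match no listed identity.

Key step: t_0 being -4/3, factor the ratio over Q (C = -4/3): negated roots = parameters.
Term ratio: r(k) = (5/7) * (k-5/4) (k+3/2) / [(k+1/2) (k+1)] - poly over poly, x = (5/7) from leading terms; C = -4/3 at k = 0.


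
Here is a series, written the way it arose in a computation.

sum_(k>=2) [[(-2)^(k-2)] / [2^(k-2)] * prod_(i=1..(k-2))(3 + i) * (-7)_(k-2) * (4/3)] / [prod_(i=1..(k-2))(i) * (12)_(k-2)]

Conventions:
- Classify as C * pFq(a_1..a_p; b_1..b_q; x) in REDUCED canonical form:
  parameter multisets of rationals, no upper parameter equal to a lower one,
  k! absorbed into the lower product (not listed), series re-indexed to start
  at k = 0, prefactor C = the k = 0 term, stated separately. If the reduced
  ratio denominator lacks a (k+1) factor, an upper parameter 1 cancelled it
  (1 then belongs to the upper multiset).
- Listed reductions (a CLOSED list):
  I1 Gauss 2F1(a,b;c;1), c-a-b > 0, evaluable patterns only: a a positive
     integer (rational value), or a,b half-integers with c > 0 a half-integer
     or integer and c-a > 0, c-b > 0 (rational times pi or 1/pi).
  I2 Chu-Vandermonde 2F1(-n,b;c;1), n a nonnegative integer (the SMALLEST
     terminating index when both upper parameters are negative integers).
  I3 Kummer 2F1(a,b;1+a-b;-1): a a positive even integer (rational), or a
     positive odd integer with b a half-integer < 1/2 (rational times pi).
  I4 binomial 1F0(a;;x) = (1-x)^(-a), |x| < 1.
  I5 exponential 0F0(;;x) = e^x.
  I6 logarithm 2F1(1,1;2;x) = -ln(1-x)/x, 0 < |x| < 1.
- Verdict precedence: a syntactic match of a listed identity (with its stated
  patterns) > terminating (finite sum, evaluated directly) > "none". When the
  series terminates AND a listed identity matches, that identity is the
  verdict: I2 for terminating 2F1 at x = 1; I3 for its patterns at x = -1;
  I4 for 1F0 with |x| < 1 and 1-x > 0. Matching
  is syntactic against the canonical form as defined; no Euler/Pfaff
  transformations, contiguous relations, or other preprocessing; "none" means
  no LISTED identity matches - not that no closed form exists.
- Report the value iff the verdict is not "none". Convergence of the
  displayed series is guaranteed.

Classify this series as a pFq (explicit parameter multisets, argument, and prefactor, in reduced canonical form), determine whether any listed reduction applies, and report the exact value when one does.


Classification (C = 4/3): 2F1 with upper {-7, 4}, lower {12}, argument x = -1. Verdict: Kummer (I3) fires (x = -1; c = 12 equals 1+a-b for upper {-7, 4}: listed pattern). Hence: 110/9.

Key observation: t_0 being 4/3, the product of the first k integers (C = 4/3, x = -1) is k!.
Step ratio: r(k) = (-1) * (k-7) (k+4) / [(k+12) (k+1)] ; factor over Q: parameters, x = (-1), and C = 4/3.


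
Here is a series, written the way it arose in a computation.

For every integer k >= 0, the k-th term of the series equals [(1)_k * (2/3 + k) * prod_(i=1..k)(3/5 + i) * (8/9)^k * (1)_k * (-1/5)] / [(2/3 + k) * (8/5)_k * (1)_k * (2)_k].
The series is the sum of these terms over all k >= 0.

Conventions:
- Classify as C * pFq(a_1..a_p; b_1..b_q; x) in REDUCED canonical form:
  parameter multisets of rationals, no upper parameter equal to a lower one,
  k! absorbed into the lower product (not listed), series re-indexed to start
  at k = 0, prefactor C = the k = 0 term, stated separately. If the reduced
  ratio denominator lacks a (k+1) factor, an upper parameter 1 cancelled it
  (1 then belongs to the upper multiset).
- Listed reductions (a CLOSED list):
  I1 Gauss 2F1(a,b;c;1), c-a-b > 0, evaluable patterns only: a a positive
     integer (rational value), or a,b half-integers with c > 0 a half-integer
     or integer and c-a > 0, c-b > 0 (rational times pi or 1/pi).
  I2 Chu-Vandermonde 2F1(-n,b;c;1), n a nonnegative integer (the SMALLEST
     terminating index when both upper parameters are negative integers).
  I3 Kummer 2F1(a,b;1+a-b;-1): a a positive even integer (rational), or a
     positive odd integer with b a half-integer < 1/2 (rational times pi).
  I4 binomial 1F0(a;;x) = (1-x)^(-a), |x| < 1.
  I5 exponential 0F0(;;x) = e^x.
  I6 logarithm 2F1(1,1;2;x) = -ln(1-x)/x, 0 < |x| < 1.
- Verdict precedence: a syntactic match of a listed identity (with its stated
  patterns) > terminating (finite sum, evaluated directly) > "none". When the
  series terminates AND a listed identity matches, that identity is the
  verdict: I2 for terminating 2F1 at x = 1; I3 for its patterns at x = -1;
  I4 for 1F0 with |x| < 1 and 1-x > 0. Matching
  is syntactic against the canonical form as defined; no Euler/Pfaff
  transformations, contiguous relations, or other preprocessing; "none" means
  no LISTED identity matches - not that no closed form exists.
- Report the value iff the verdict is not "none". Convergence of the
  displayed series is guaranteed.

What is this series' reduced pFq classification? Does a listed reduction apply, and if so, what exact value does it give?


Key observation: with t_0 = -1/5, k + 2/3 divides numerator and denominator alike; C = -1/5 after cancelling.
Step ratio: r(k) = (8/9) * (k+1) (k+1) / [(k+2) (k+1)] - rational in k, leading ratio (8/9); with t_0 = -1/5, classification follows.

With C = -1/5: the canonical form is 2F1(1, 1; 2; 8/9). Verdict (x = 8/9): logarithm (I6) applies (the logarithm: parameters (1,1;2), x = 8/9). Hence: (9/40) * ln(1/9).


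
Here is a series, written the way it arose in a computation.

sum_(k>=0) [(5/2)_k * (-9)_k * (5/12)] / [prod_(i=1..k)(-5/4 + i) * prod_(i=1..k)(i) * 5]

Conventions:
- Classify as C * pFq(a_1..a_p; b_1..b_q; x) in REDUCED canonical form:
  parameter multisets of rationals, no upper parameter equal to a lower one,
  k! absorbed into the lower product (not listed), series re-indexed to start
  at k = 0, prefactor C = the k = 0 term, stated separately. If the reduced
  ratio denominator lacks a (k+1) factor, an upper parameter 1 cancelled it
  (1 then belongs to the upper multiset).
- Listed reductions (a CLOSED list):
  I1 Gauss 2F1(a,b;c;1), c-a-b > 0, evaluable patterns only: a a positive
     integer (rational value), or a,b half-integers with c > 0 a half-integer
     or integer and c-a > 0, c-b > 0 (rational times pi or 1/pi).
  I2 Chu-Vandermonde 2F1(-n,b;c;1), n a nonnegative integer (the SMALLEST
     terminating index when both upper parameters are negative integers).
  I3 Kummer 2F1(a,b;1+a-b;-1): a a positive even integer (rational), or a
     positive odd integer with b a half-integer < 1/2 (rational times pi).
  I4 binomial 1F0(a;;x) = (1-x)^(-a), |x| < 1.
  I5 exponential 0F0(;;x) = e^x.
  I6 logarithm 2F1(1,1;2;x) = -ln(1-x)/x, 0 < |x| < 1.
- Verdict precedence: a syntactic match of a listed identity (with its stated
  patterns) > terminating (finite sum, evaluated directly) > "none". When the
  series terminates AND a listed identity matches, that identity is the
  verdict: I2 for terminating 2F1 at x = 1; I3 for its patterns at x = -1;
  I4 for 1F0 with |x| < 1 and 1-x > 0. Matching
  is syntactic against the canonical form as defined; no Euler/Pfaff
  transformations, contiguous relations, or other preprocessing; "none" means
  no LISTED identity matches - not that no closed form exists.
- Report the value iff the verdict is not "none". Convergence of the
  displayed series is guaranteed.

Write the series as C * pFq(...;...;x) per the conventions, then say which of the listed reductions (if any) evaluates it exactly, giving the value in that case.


This is 1/12 * 2F1(-9, 5/2; -1/4; 1) in reduced canonical form. Verdict: Chu-Vandermonde (I2) applies (terminating 2F1 at x = 1 with n = 9, b = 5/2, c = -1/4). Hence: 1547/487692.

Key observation: t_0 = 1/12 here, and the constant factors (C = 1/12, x = 1) combine into one prefactor.
Ratio: r(k) = 1 * (k-9) (k+5/2) / [(k-1/4) (k+1)] - rational in k, leading ratio 1; with t_0 = 1/12, classification follows.


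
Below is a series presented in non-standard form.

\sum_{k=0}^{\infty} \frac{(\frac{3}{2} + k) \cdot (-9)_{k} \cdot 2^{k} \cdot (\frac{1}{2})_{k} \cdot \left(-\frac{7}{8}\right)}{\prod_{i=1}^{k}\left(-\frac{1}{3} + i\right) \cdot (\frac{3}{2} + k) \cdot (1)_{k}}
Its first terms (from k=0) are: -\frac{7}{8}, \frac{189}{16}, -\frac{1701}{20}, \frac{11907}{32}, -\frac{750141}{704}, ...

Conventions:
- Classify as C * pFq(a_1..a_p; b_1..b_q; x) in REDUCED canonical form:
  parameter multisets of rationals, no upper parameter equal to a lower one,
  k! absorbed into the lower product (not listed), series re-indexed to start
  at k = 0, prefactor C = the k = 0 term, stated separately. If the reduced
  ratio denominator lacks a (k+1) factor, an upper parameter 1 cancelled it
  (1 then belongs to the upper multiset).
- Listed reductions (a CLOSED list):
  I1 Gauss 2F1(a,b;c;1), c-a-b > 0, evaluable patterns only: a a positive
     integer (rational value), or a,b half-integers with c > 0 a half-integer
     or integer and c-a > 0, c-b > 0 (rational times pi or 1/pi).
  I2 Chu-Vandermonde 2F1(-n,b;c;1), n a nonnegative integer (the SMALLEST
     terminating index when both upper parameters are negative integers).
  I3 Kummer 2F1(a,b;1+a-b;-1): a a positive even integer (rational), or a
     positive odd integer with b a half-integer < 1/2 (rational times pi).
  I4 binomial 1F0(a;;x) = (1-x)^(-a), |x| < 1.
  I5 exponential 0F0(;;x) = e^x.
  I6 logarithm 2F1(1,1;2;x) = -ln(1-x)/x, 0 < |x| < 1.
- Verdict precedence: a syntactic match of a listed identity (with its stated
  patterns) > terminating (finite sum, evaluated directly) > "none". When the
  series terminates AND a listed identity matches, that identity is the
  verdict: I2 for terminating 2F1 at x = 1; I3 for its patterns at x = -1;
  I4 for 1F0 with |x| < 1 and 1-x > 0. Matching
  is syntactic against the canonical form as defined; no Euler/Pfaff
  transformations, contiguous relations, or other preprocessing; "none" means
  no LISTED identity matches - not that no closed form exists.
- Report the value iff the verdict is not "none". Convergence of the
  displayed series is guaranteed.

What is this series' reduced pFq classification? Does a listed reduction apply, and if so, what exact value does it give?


The tell: from the first term -\frac{7}{8}: the factor k + 3/2 cancels (top and bottom), leaving C = -7/8.
Step ratio: r(k) = 2 * (k-9) (k+\frac{1}{2}) / [(k+\frac{2}{3}) (k+1)] - poly over poly, x = 2 from leading terms; C = -\frac{7}{8} at k = 0.

The series (x = 2) is 2F1: upper {-9, \frac{1}{2}}, lower {\frac{2}{3}}, prefactor -\frac{7}{8}. Verdict: terminating - the sum ends at index 9 because -9 is a negative integer; exact evaluation follows. Its exact value is \frac{15905057}{44042240}.


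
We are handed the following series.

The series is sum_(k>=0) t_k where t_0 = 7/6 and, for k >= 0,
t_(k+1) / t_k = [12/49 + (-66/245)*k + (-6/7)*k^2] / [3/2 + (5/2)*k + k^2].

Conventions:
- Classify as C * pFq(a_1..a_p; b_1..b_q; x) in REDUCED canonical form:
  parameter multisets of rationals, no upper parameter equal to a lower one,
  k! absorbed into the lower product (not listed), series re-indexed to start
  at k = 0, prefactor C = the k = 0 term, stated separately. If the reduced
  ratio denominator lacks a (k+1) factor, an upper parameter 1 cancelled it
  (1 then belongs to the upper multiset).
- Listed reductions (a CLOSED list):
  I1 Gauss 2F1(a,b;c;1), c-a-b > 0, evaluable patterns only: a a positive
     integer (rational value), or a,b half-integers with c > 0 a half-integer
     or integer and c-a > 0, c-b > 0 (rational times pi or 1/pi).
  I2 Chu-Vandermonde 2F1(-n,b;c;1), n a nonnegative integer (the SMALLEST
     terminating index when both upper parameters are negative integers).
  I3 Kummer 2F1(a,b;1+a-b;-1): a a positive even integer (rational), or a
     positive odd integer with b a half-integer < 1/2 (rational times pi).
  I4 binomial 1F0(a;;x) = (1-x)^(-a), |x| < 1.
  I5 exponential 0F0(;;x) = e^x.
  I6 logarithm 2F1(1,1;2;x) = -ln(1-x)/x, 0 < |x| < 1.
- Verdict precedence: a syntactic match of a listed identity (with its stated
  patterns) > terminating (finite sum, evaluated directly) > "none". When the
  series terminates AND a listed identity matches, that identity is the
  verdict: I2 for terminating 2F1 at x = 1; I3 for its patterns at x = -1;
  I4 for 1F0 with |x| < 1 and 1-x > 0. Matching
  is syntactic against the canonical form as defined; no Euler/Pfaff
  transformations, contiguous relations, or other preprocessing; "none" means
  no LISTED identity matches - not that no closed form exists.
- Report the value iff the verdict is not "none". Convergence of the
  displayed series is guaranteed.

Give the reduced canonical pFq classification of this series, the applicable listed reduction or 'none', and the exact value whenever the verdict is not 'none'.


Prefactor 7/6, argument -6/7: 2F1 with upper {-2/5, 5/7} over lower {3/2}. Verdict: no listed reduction: x = -6/7 and upper {-2/5, 5/7} fail every I1-I6 pattern.

Key step: t_0 = 7/6 here, and the expanded ratio factors over Q; C = 7/6, roots give parameters.
Term ratio: r(k) = (-6/7) * (k-2/5) (k+5/7) / [(k+3/2) (k+1)] - rational in k, leading ratio (-6/7); with t_0 = 7/6, classification follows.


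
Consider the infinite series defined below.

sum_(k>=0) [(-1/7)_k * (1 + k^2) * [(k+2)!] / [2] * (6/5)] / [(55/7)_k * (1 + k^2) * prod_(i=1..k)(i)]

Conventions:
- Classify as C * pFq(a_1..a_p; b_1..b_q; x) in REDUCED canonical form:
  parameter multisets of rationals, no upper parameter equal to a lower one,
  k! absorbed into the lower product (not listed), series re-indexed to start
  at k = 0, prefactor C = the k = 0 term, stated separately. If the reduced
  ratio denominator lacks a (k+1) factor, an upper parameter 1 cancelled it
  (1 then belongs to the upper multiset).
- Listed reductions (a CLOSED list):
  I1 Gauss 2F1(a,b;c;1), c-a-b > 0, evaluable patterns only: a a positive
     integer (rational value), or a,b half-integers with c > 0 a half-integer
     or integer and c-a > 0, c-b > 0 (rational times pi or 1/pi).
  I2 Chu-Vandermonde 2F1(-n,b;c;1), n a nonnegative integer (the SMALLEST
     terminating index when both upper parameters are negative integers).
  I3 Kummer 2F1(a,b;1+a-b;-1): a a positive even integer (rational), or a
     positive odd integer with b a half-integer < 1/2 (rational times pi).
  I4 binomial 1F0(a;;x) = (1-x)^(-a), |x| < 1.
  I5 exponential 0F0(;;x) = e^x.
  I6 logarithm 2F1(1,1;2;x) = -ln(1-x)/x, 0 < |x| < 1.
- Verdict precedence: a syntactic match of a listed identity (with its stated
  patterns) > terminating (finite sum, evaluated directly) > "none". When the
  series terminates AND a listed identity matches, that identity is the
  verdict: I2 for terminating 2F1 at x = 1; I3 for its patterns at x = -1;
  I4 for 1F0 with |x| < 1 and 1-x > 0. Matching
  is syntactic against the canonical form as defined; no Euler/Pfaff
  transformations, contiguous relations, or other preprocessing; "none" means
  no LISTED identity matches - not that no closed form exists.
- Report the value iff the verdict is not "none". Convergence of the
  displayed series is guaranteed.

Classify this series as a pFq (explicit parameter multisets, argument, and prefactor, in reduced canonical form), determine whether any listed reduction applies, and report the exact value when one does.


The series (x = 1) is 2F1: upper {-1/7, 3}, lower {55/7}, prefactor 6/5. Verdict: Gauss's theorem (I1) applies (x = 1: the Gamma ratio telescopes since c-a-b = 5 > 0 and a = 3 in Z>0). Its exact value is 66912/60025.

First insight: with t_0 = 6/5, the factor k^2 + 1 cancels (top and bottom), leaving prefactor 6/5.
Ratio: r(k) = 1 * (k-1/7) (k+3) / [(k+55/7) (k+1)] - rational in k, leading ratio 1; with t_0 = 6/5, classification follows.


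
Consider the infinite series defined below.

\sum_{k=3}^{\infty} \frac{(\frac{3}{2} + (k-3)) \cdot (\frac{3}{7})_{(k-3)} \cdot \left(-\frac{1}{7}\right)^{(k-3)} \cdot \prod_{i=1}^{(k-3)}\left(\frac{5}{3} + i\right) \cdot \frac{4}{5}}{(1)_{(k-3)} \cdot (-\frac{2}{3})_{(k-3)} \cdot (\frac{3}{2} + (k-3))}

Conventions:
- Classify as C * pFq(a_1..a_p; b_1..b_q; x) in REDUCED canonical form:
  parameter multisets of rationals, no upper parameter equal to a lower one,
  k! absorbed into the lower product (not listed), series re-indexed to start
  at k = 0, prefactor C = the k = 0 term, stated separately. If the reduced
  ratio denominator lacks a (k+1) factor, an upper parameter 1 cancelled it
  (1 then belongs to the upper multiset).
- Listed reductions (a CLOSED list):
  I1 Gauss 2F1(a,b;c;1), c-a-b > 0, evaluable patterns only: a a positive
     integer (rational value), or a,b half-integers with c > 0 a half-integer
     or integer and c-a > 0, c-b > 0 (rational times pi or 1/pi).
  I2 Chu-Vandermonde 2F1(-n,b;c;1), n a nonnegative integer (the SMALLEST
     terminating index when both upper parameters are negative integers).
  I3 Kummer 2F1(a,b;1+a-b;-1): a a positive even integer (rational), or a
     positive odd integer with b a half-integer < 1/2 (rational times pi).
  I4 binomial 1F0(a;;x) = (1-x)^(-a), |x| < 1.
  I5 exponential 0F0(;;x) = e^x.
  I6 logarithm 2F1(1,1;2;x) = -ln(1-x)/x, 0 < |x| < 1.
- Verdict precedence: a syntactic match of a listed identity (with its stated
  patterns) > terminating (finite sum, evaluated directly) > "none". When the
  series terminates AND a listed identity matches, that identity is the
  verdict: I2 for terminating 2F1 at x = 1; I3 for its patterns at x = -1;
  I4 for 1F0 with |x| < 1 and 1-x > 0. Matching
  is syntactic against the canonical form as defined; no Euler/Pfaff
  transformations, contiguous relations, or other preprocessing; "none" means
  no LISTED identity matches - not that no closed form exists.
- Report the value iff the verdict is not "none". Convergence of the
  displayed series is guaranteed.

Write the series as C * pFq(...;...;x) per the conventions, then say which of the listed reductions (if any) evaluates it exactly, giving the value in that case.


Key observation: with t_0 = \frac{4}{5}, the running product (C = 4/5) telescopes to a rising factorial.
Adjacent-term ratio: r(k) = -\frac{1}{7} * (k+\frac{3}{7}) (k+\frac{8}{3}) / [(k-\frac{2}{3}) (k+1)] - rational in k, leading ratio -\frac{1}{7}; with t_0 = \frac{4}{5}, classification follows.

The series (x = -\frac{1}{7}) is 2F1: upper {\frac{3}{7}, \frac{8}{3}}, lower {-\frac{2}{3}}, prefactor \frac{4}{5}. Verdict: no listed reduction: x = -\frac{1}{7} and upper {\frac{3}{7}, \frac{8}{3}} fail every I1-I6 pattern.


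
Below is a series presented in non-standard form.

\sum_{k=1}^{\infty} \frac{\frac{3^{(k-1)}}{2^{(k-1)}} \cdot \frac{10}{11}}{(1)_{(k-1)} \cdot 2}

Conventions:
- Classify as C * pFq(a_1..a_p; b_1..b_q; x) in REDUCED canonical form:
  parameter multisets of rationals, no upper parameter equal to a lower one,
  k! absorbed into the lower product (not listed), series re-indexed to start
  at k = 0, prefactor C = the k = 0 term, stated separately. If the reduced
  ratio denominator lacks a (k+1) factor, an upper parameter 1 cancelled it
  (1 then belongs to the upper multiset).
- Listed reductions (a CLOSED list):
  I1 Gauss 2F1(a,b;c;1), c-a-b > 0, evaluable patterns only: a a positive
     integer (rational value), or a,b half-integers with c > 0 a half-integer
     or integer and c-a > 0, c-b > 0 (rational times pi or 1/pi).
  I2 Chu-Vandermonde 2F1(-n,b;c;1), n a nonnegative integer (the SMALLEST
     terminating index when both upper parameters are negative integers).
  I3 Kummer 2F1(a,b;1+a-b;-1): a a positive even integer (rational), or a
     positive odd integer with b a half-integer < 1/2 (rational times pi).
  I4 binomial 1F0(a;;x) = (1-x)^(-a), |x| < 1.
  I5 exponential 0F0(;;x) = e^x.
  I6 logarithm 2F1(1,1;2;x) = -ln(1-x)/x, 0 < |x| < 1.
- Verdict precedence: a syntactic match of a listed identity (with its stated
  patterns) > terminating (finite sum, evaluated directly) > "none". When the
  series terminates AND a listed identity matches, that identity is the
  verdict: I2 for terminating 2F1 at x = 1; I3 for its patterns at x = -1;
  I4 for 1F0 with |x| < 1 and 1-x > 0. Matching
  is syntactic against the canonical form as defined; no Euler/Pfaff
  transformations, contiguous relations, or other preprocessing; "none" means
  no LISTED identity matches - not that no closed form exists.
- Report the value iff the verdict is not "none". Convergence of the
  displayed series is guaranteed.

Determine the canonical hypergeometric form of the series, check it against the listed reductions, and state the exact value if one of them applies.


Reduced: x = \frac{3}{2}, 0F0, upper = {-}, lower = {-}, C = \frac{5}{11}. Verdict: this is the exponential series (I5) (the 0F0 exponential series at x = \frac{3}{2}). Its exact value is \frac{5}{11} \cdot e^{\frac{3}{2}}.

First insight: t_0 being \frac{5}{11}, (1)_k (C = 5/11) is k! itself.
Ratio: r(k) = \frac{3}{2} * 1 / [(k+1)] - rational in k, leading ratio \frac{3}{2}; with t_0 = \frac{5}{11}, classification follows.


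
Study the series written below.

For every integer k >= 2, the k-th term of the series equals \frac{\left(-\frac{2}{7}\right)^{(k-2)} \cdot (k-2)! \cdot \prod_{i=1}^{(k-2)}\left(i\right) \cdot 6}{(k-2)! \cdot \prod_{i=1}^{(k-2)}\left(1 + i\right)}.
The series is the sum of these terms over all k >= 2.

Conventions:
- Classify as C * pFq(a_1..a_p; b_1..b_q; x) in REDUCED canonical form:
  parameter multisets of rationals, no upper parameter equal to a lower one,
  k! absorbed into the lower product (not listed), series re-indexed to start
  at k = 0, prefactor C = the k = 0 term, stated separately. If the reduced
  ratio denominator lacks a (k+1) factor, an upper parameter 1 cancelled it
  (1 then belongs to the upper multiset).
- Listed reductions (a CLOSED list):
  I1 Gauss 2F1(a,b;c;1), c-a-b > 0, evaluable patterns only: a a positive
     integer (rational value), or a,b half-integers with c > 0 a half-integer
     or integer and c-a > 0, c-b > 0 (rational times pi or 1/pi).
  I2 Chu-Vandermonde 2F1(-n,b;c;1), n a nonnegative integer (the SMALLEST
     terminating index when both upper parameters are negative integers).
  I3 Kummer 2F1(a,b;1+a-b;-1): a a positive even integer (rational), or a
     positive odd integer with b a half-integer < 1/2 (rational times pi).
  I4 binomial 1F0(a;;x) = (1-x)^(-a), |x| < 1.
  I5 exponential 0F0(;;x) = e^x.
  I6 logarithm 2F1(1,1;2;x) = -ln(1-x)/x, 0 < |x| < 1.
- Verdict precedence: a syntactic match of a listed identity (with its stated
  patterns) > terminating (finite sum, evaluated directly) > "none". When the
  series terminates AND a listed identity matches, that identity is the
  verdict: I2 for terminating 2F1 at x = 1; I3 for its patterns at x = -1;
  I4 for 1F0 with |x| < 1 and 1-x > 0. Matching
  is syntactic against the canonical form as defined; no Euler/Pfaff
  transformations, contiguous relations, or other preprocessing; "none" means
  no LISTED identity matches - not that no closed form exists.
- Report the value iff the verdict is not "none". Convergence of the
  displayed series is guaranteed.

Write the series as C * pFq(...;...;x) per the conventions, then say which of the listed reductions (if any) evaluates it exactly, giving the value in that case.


Reduced: x = -\frac{2}{7}, 2F1, upper = {1, 1}, lower = {2}, C = 6. Verdict at x = -\frac{2}{7}: logarithm (I6) matches (the logarithm: parameters (1,1;2), x = -\frac{2}{7}). Value: 21 \cdot \ln\left(\frac{9}{7}\right).

Key observation: x = -\frac{2}{7} and the running product (C = 6, x = -2/7) telescopes to a rising factorial.
Consecutive-term ratio: r(k) = -\frac{2}{7} * (k+1) (k+1) / [(k+2) (k+1)] - rational in k, leading ratio -\frac{2}{7}; with t_0 = 6, classification follows.
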